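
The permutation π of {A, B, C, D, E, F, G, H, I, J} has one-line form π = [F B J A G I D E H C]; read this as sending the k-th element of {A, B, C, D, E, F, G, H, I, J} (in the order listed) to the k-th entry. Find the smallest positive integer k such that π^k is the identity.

14

The disjoint-cycle form of π has cycle lengths 7, 2, 1.
The order of π is the least common multiple of its cycle lengths: lcm(7, 2) = 14.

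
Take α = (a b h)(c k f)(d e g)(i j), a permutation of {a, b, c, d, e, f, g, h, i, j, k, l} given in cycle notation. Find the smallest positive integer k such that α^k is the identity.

The cycle type of α is (3, 3, 3, 2, 1).
Since disjoint cycles commute, ord(α) = lcm(3, 3, 3, 2) = 6.

6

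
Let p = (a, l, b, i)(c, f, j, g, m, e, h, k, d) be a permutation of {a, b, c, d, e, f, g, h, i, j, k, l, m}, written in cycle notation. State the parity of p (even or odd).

The cycle lengths are 9, 4.
A cycle is odd iff its length is even; p has 1 even-length cycle, so sgn(p) = (−1)^1 and p is odd.

odd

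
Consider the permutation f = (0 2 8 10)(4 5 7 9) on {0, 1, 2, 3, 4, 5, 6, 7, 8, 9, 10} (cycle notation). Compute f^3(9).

7

9 lies in the 4-cycle (4 5 7 9).
Stepping 3 places around the cycle: 9 → 4 → 5 → 7.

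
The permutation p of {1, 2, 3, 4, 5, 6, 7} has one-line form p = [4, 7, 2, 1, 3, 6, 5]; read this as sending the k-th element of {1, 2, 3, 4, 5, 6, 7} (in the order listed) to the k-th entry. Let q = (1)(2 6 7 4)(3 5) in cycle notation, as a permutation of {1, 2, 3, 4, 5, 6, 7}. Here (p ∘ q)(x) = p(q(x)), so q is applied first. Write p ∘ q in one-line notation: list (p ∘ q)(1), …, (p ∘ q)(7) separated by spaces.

4 6 3 7 2 5 1

Chase each element through q then p: 1 → 1 → 4; 2 → 6 → 6; 3 → 5 → 3; 4 → 2 → 7; 5 → 3 → 2; 6 → 7 → 5; 7 → 4 → 1.
So p ∘ q in one-line form is 4 6 3 7 2 5 1.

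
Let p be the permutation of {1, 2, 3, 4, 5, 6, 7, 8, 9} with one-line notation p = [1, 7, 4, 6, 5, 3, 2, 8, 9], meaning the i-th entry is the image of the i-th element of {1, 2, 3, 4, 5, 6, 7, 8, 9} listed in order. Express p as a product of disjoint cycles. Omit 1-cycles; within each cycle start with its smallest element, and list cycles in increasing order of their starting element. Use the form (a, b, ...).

(2, 7)(3, 4, 6)

Start at 2 and follow images: 2 → 7 → 2, giving the cycle (2, 7).
Repeating from the next unused element and collecting all non-trivial cycles gives (2, 7)(3, 4, 6).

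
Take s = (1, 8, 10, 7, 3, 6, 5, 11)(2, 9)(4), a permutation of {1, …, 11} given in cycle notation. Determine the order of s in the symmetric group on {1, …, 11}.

8

The disjoint cycles have lengths 8, 2, 1.
The order is lcm(8, 2) = 8.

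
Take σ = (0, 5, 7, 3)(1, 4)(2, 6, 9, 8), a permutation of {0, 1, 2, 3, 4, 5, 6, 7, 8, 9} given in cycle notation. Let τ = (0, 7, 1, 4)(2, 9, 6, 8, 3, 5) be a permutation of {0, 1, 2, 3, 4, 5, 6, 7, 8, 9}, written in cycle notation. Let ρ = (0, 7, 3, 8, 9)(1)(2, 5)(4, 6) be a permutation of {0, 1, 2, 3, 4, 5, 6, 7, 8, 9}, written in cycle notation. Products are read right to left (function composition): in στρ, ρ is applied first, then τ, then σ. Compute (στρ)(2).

Chase 2: ρ(2) = 5; τ(5) = 2; σ(2) = 6. Hence (στρ)(2) = 6.

6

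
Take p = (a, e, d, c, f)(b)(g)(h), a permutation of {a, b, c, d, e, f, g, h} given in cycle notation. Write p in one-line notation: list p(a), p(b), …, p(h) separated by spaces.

Image by image: a↦e, b↦b, c↦f, d↦c, e↦d, f↦a, g↦g, h↦h.
Listing these in domain order gives e b f c d a g h.

e b f c d a g h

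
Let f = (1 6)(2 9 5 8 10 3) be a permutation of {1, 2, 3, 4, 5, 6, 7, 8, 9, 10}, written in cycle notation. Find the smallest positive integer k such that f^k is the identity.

6

The cycle type of f is (6, 2, 1, 1).
The order of f is the least common multiple of its cycle lengths: lcm(6, 2) = 6.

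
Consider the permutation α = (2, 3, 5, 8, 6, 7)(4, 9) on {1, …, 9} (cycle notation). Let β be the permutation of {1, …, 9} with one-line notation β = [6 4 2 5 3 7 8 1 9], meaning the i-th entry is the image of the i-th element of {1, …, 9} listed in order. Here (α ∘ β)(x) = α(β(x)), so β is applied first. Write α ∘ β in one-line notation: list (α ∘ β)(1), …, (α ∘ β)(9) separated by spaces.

(α ∘ β)(x) = α(β(x)). Computing each image: α(β(1)) = α(6) = 7, α(β(2)) = α(4) = 9, α(β(3)) = α(2) = 3, α(β(4)) = α(5) = 8, α(β(5)) = α(3) = 5, α(β(6)) = α(7) = 2, α(β(7)) = α(8) = 6, α(β(8)) = α(1) = 1, α(β(9)) = α(9) = 4.
Hence α ∘ β = [7 9 3 8 5 2 6 1 4].

7 9 3 8 5 2 6 1 4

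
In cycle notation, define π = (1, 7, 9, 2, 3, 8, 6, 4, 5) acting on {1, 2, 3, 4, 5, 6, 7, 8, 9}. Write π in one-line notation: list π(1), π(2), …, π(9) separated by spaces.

7 3 8 5 1 4 9 6 2

Image by image: 1→7, 2→3, 3→8, 4→5, 5→1, 6→4, 7→9, 8→6, 9→2.
So the one-line form is 7 3 8 5 1 4 9 6 2.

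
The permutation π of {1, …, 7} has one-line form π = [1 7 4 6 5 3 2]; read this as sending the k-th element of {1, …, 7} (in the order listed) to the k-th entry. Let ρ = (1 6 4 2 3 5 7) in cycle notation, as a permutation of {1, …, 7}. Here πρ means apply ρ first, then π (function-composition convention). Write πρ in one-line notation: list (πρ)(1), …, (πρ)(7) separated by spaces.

Chase each element through ρ then π: 1 → 6 → 3; 2 → 3 → 4; 3 → 5 → 5; 4 → 2 → 7; 5 → 7 → 2; 6 → 4 → 6; 7 → 1 → 1.
So πρ in one-line form is 3 4 5 7 2 6 1.

3 4 5 7 2 6 1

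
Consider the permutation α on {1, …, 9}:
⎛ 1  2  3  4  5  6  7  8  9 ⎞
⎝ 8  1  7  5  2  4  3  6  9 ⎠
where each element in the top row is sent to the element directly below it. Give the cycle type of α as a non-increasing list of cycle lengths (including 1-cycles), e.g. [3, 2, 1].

The disjoint cycles are (1 8 6 4 5 2)(3 7)(9), with lengths 6, 2, 1 in non-increasing order.

[6, 2, 1]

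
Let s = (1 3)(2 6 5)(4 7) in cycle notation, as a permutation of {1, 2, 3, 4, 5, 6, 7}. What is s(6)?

5

In the cycle (2 6 5), 6 is followed by 5, so s(6) = 5.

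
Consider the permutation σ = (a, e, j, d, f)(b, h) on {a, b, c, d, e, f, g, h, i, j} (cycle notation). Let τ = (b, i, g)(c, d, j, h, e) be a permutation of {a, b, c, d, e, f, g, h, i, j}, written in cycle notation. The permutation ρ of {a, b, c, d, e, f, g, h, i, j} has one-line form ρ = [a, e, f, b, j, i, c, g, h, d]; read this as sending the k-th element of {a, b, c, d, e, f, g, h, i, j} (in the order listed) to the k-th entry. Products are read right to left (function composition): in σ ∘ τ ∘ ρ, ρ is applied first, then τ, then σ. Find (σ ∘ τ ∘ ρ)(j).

d

Apply the permutations in order: ρ(j) = d, then τ(d) = j, then σ(j) = d. So (σ ∘ τ ∘ ρ)(j) = d.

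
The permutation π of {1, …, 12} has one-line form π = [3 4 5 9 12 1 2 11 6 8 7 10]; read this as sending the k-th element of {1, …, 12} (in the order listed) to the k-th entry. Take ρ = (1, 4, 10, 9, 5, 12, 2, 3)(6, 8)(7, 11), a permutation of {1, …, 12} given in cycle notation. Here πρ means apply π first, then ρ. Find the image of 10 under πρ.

6

First apply π: π(10) = 8, then ρ(8) = 6. Thus (πρ)(10) = 6.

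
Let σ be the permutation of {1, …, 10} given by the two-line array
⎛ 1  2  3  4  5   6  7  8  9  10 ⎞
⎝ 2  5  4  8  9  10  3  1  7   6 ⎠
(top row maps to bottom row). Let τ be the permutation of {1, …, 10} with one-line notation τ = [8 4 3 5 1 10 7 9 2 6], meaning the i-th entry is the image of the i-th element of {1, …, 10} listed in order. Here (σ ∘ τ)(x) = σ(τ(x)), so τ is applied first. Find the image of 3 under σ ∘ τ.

4

First apply τ: τ(3) = 3, then σ(3) = 4. Thus (σ ∘ τ)(3) = 4.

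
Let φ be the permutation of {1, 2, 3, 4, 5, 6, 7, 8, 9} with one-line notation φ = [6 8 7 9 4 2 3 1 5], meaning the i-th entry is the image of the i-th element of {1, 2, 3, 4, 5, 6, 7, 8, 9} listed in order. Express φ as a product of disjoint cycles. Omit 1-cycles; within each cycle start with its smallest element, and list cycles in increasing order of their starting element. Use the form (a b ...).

(1 6 2 8)(3 7)(4 9 5)

Start at 1 and follow images: 1 → 6 → 2 → 8 → 1, giving the cycle (1 6 2 8).
Repeating from the next unused element and collecting all non-trivial cycles gives (1 6 2 8)(3 7)(4 9 5).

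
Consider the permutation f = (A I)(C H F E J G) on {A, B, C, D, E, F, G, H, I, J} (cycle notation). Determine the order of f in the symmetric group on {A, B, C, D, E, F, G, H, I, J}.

6

The disjoint cycles have lengths 6, 2, 1, 1.
The order is lcm(6, 2) = 6.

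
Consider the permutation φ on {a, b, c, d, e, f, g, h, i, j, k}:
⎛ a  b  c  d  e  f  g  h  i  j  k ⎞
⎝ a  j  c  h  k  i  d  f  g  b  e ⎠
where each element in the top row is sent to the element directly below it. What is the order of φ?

Decomposing into disjoint cycles gives cycle lengths 5, 2, 2, 1, 1.
Since disjoint cycles commute, ord(φ) = lcm(5, 2, 2) = 10.

10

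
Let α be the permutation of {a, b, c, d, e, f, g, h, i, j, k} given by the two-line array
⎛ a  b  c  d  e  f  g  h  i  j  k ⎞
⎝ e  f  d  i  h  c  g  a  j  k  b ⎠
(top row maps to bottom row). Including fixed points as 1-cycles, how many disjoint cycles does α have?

3

The cycle decomposition is (a e h)(b f c d i j k)(g), which has 3 cycles (counting 1-cycles).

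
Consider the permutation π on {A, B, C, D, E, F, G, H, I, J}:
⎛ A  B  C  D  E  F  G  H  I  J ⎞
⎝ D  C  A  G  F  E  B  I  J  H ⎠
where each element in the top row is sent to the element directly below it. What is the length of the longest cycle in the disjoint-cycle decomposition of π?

Decomposing into disjoint cycles gives (A, D, G, B, C)(E, F)(H, I, J); the longest has length 5.

5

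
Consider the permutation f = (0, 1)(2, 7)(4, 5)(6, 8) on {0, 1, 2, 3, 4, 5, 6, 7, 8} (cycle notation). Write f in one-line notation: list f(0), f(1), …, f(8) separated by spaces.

Each element maps to the next entry in its cycle (wrapping to the front): 0↦1, 1↦0, 2↦7, 3↦3, 4↦5, 5↦4, 6↦8, 7↦2, 8↦6.
So the one-line form is 1 0 7 3 5 4 8 2 6.

1 0 7 3 5 4 8 2 6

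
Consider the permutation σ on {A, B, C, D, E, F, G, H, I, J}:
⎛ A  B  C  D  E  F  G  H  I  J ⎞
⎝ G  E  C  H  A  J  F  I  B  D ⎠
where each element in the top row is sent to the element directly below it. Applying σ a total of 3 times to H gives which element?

Tracing H → I → … returns to H after 9 steps, so H lies in a 9-cycle (A G F J D H I B E).
Stepping 3 places around the cycle: H → I → B → E.

E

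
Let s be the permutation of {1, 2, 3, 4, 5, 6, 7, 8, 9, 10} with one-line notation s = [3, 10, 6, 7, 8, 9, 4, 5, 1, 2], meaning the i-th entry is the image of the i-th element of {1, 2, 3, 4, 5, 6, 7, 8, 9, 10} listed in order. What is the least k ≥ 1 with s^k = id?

Writing s as disjoint cycles, the cycle lengths are 4, 2, 2, 2.
The order of s is the least common multiple of its cycle lengths: lcm(4, 2, 2, 2) = 4.

4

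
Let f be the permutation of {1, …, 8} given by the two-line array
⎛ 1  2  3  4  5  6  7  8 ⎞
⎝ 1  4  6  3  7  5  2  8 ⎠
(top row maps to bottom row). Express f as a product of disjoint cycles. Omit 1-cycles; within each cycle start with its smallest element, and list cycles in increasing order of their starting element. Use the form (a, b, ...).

Start at 2 and follow images: 2 → 4 → 3 → 6 → 5 → 7 → 2, giving the cycle (2, 4, 3, 6, 5, 7).
Continuing from each remaining unvisited element yields (2, 4, 3, 6, 5, 7).

(2, 4, 3, 6, 5, 7)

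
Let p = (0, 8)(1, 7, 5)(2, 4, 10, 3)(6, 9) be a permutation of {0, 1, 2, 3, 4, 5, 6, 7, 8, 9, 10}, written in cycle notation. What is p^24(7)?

7

7 lies in the 3-cycle (1, 7, 5).
On a 3-cycle, p^3 is the identity, so p^24 = p^0 there (24 ≡ 0 mod 3).
So p^24(7) = 7.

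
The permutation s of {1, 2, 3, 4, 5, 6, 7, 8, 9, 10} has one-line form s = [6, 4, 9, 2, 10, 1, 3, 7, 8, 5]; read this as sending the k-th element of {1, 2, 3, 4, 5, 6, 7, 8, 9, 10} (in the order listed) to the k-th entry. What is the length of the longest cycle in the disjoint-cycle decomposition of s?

4

Decomposing into disjoint cycles gives (1 6)(2 4)(3 9 8 7)(5 10); the longest has length 4.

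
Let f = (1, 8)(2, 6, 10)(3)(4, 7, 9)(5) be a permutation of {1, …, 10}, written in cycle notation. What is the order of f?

The cycle type of f is (3, 3, 2, 1, 1).
The order of f is the least common multiple of its cycle lengths: lcm(3, 3, 2) = 6.

6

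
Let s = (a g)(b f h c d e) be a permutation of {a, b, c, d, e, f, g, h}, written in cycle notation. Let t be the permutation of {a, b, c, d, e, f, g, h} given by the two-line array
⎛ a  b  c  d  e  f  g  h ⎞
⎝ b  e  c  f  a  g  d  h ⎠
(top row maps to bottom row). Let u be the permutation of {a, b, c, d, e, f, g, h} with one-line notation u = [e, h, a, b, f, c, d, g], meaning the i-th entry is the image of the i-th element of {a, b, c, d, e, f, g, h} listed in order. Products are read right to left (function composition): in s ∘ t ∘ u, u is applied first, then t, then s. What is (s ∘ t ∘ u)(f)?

(s ∘ t ∘ u)(f) = s(t(u(f))). u(f) = c, then t(c) = c, then s(c) = d, so the result is d.

d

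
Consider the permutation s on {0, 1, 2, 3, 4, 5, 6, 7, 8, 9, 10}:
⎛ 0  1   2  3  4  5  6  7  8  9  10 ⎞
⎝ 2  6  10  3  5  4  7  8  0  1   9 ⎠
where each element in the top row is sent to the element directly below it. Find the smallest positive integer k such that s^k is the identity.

8

Decomposing into disjoint cycles gives cycle lengths 8, 2, 1.
Since disjoint cycles commute, ord(s) = lcm(8, 2) = 8.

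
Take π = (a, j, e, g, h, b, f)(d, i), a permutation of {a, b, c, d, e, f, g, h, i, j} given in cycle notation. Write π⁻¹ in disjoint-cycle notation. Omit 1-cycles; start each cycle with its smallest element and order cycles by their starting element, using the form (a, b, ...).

(a, f, b, h, g, e, j)(d, i)

The inverse reverses each cycle.
Reversing each cycle of π and rotating so the smallest element leads gives (a, f, b, h, g, e, j)(d, i).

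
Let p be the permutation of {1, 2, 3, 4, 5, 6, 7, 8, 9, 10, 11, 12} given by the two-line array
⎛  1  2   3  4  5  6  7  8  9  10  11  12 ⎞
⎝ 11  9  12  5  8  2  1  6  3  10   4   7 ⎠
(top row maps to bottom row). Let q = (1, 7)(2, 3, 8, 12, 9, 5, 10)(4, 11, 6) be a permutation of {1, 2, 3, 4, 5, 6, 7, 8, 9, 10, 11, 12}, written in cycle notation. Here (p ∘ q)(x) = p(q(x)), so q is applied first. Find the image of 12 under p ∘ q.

(p ∘ q)(12) = p(q(12)). q(12) = 9, then p(9) = 3. So (p ∘ q)(12) = 3.

3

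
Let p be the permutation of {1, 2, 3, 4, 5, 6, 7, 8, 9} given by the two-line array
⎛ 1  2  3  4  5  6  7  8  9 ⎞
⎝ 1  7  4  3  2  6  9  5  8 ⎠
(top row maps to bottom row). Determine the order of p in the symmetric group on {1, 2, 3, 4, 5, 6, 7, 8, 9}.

Decomposing into disjoint cycles gives cycle lengths 5, 2, 1, 1.
The order of p is the least common multiple of its cycle lengths: lcm(5, 2) = 10.

10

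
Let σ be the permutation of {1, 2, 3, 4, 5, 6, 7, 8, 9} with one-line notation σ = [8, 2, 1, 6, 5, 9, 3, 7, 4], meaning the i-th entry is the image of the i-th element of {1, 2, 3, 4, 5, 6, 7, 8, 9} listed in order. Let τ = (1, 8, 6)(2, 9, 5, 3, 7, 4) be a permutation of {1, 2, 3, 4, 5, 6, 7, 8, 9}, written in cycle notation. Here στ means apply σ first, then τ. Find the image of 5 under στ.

First apply σ: σ(5) = 5, then τ(5) = 3. Thus (στ)(5) = 3.

3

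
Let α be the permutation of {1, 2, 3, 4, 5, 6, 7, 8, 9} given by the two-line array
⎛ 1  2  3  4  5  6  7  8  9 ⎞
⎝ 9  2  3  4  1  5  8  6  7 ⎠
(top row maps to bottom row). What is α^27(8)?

Tracing 8 → 6 → … returns to 8 after 6 steps, so 8 lies in a 6-cycle (1, 9, 7, 8, 6, 5).
Powers repeat with period 6 on this cycle, and 27 mod 6 = 3, so α^27(8) = α^3(8).
Stepping 3 places around the cycle: 8 → 6 → 5 → 1.

1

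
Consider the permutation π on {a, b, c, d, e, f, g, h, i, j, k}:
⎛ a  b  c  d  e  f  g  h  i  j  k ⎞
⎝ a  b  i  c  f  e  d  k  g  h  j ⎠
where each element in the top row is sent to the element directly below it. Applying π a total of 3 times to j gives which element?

Tracing j → h → … returns to j after 3 steps, so j lies in a 3-cycle (h k j).
Since the cycle has length 3, π^3 acts on it the same as π^0 (3 mod 3 = 0).
So π^3(j) = j.

j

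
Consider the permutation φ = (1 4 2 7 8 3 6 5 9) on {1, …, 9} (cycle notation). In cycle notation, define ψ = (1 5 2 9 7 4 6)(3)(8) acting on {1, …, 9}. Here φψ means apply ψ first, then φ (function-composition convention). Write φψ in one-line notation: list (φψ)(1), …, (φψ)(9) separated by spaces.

For each element, apply ψ then φ: 1 → 5 → 9; 2 → 9 → 1; 3 → 3 → 6; 4 → 6 → 5; 5 → 2 → 7; 6 → 1 → 4; 7 → 4 → 2; 8 → 8 → 3; 9 → 7 → 8.
Collecting the images, φψ = [9 1 6 5 7 4 2 3 8].

9 1 6 5 7 4 2 3 8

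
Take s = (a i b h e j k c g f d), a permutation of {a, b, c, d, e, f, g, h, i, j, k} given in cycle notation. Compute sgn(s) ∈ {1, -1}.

1

The cycle lengths are 11.
A cycle of length ℓ contributes ℓ−1 transpositions, so s is a product of 10 transpositions — even.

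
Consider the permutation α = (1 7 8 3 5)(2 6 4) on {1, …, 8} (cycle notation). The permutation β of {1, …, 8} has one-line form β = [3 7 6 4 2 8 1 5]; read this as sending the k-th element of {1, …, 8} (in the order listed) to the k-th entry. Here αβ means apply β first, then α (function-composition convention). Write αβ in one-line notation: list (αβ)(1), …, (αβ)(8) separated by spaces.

5 8 4 2 6 3 7 1

For each element, apply β then α: 1 → 3 → 5; 2 → 7 → 8; 3 → 6 → 4; 4 → 4 → 2; 5 → 2 → 6; 6 → 8 → 3; 7 → 1 → 7; 8 → 5 → 1.
So αβ in one-line form is 5 8 4 2 6 3 7 1.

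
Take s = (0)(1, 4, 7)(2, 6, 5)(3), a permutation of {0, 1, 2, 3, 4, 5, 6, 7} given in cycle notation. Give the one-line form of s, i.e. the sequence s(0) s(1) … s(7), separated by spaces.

Image by image: 0→0, 1→4, 2→6, 3→3, 4→7, 5→2, 6→5, 7→1.
So the one-line form is 0 4 6 3 7 2 5 1.

0 4 6 3 7 2 5 1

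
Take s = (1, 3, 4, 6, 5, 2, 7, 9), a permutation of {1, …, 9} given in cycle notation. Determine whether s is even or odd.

odd

The cycle lengths are 8, 1.
A cycle of length ℓ contributes ℓ−1 transpositions, so s is a product of 7 transpositions — odd.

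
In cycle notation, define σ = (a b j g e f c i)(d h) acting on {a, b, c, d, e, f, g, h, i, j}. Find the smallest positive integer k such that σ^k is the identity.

8

The disjoint cycles have lengths 8, 2.
Since disjoint cycles commute, ord(σ) = lcm(8, 2) = 8.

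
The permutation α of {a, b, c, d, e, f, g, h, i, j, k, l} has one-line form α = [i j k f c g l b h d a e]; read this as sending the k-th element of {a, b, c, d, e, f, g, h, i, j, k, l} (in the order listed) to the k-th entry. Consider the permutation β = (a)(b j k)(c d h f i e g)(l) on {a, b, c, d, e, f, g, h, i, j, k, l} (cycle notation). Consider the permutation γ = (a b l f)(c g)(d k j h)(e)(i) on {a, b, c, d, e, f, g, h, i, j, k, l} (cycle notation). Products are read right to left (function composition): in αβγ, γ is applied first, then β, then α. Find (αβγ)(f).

i

Chase f: γ(f) = a; β(a) = a; α(a) = i. Hence (αβγ)(f) = i.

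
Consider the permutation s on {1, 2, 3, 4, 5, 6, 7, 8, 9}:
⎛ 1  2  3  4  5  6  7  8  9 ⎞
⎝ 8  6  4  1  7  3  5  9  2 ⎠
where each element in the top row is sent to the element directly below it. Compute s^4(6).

8

Tracing 6 → 3 → … returns to 6 after 7 steps, so 6 lies in a 7-cycle (1 8 9 2 6 3 4).
Stepping 4 places around the cycle: 6 → 3 → 4 → 1 → 8.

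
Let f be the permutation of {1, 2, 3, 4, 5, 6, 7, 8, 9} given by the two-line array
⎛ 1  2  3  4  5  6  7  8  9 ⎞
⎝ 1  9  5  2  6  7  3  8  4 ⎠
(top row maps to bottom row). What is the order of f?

Decomposing into disjoint cycles gives cycle lengths 4, 3, 1, 1.
The order of f is the least common multiple of its cycle lengths: lcm(4, 3) = 12.

12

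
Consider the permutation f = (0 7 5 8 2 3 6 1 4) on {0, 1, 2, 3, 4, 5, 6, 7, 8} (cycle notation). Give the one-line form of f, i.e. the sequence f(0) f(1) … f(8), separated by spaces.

Each element maps to the next entry in its cycle (wrapping to the front): 0↦7, 1↦4, 2↦3, 3↦6, 4↦0, 5↦8, 6↦1, 7↦5, 8↦2.
So the one-line form is 7 4 3 6 0 8 1 5 2.

7 4 3 6 0 8 1 5 2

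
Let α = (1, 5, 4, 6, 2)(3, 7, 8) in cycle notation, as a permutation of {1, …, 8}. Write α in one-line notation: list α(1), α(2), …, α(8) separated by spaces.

Image by image: 1→5, 2→1, 3→7, 4→6, 5→4, 6→2, 7→8, 8→3.
So the one-line form is 5 1 7 6 4 2 8 3.

5 1 7 6 4 2 8 3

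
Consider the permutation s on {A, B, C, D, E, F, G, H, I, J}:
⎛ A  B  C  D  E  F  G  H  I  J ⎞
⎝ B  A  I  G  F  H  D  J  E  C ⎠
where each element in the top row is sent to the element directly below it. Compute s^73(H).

J

Tracing H → J → … returns to H after 6 steps, so H lies in a 6-cycle (C, I, E, F, H, J).
Since the cycle has length 6, s^73 acts on it the same as s^1 (73 mod 6 = 1).
Advancing 1 step from H: H → J.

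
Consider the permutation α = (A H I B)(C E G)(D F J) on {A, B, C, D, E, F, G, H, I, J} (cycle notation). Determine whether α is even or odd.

odd

The cycle lengths are 4, 3, 3.
A cycle is odd iff its length is even; α has 1 even-length cycle, so sgn(α) = (−1)^1 and α is odd.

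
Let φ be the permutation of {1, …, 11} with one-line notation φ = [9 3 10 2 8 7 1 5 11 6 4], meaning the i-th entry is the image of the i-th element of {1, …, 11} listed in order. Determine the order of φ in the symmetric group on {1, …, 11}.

18

Decomposing into disjoint cycles gives cycle lengths 9, 2.
Since disjoint cycles commute, ord(φ) = lcm(9, 2) = 18.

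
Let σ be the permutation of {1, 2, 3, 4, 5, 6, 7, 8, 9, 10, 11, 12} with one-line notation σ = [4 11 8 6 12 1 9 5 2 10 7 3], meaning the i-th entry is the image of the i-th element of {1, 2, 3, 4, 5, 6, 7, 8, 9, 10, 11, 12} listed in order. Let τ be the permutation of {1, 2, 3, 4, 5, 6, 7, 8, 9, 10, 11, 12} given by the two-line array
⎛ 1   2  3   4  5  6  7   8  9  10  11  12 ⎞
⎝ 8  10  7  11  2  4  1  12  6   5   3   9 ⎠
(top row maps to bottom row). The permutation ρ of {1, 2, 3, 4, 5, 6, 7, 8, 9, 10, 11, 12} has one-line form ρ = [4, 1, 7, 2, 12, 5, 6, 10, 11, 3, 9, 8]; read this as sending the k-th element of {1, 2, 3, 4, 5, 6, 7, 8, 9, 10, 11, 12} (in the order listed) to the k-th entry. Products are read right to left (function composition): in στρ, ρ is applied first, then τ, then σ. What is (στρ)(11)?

1

(στρ)(11) = σ(τ(ρ(11))). ρ(11) = 9, then τ(9) = 6, then σ(6) = 1, so the result is 1.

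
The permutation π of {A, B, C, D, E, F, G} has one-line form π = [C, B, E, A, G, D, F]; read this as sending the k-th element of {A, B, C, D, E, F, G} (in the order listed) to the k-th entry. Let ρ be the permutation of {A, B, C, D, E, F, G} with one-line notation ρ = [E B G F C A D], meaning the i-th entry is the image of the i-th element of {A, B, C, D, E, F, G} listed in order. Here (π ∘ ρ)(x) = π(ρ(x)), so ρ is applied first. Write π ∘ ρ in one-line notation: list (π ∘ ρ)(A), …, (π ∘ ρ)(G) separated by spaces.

Chase each element through ρ then π: A → E → G; B → B → B; C → G → F; D → F → D; E → C → E; F → A → C; G → D → A.
So π ∘ ρ in one-line form is G B F D E C A.

G B F D E C A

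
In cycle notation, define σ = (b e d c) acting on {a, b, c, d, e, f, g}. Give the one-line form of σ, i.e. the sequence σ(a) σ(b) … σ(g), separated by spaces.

a e b c d f g

Reading each image from the cycles: a→a, b→e, c→b, d→c, e→d, f→f, g→g.
So the one-line form is a e b c d f g.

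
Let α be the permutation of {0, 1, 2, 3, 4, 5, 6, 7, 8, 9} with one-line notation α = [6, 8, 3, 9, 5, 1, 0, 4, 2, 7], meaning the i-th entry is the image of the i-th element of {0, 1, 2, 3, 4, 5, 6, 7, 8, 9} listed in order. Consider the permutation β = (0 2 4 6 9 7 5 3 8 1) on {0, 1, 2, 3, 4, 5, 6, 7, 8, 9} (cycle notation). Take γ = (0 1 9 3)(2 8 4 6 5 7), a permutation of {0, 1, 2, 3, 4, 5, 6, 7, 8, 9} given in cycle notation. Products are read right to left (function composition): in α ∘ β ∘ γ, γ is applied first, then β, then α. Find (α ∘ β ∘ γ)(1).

4

(α ∘ β ∘ γ)(1) = α(β(γ(1))). γ(1) = 9, then β(9) = 7, then α(7) = 4, so the result is 4.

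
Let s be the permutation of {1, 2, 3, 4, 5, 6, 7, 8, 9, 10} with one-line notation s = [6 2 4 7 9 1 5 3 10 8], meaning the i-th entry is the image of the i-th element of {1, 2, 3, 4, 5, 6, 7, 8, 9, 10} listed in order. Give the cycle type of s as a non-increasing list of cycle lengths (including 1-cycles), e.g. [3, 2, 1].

The disjoint cycles are (1, 6)(2)(3, 4, 7, 5, 9, 10, 8), with lengths 7, 2, 1 in non-increasing order.

[7, 2, 1]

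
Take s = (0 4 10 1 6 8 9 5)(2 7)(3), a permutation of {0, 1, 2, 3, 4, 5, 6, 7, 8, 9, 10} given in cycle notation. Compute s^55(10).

4

10 lies in the 8-cycle (0 4 10 1 6 8 9 5).
Since the cycle has length 8, s^55 acts on it the same as s^7 (55 mod 8 = 7).
Advancing 7 steps from 10: 10 → 1 → 6 → 8 → 9 → 5 → 0 → 4.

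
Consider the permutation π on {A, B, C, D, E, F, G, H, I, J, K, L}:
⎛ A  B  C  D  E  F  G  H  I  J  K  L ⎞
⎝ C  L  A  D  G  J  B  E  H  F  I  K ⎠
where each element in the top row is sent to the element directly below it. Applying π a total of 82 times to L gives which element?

Tracing L → K → … returns to L after 7 steps, so L lies in a 7-cycle (B, L, K, I, H, E, G).
Powers repeat with period 7 on this cycle, and 82 mod 7 = 5, so π^82(L) = π^5(L).
Advancing 5 steps from L: L → K → I → H → E → G.

G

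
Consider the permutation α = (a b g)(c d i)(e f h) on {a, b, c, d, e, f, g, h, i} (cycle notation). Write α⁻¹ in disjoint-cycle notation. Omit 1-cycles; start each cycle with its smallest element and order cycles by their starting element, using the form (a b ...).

(a g b)(c i d)(e h f)

The inverse reverses each cycle.
Reversing each cycle of α and rotating so the smallest element leads gives (a g b)(c i d)(e h f).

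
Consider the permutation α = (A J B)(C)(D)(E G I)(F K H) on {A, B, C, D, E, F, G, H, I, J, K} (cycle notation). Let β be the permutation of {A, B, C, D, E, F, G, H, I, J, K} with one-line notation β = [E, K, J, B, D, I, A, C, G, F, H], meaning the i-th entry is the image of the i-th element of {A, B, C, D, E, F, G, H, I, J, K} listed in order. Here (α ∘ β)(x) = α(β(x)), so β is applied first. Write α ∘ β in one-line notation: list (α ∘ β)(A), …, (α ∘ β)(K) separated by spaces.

Chase each element through β then α: A → E → G; B → K → H; C → J → B; D → B → A; E → D → D; F → I → E; G → A → J; H → C → C; I → G → I; J → F → K; K → H → F.
So α ∘ β in one-line form is G H B A D E J C I K F.

G H B A D E J C I K F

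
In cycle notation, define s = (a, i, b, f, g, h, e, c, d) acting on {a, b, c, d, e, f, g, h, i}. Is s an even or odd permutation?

even

The cycle lengths are 9.
A cycle of length ℓ contributes ℓ−1 transpositions, so s is a product of 8 transpositions — even.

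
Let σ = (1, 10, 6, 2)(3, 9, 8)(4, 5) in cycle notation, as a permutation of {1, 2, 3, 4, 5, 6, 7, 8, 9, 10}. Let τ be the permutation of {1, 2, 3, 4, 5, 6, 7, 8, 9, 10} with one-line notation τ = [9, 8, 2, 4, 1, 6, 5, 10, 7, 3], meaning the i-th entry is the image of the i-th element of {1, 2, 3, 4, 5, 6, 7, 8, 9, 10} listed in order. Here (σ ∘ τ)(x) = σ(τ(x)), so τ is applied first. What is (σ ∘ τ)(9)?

First apply τ: τ(9) = 7, then σ(7) = 7. Thus (σ ∘ τ)(9) = 7.

7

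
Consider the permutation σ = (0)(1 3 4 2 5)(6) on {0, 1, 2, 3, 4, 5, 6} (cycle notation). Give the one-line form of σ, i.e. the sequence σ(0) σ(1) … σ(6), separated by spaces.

Image by image: 0↦0, 1↦3, 2↦5, 3↦4, 4↦2, 5↦1, 6↦6.
Listing these in domain order gives 0 3 5 4 2 1 6.

0 3 5 4 2 1 6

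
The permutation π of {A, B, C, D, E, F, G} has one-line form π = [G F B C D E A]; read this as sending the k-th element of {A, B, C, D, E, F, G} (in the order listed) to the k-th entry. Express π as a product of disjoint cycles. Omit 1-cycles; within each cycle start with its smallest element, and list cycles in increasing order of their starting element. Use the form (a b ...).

(A G)(B F E D C)

From A: A → G → A, closing the cycle (A G).
Repeating from the next unused element and collecting all non-trivial cycles gives (A G)(B F E D C).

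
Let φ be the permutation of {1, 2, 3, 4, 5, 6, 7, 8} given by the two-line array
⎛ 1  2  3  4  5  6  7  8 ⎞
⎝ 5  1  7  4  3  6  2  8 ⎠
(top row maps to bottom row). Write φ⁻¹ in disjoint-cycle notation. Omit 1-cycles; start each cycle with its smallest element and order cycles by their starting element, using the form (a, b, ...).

(1, 2, 7, 3, 5)

The cycle decomposition of φ is (1, 5, 3, 7, 2).
Reversing each cycle (and rotating so the smallest element leads) gives φ⁻¹ = (1, 2, 7, 3, 5).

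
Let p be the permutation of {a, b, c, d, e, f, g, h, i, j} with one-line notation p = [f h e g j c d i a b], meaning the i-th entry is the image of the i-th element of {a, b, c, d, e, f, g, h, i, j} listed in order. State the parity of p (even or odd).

even

In disjoint-cycle form the cycle lengths are 8, 2.
A cycle is odd iff its length is even; p has 2 even-length cycles, so sgn(p) = (−1)^2 and p is even.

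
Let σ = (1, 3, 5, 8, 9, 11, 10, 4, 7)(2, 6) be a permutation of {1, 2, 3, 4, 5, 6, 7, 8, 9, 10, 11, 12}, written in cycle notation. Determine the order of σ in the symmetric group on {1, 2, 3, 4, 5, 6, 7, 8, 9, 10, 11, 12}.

The disjoint cycles have lengths 9, 2, 1.
Since disjoint cycles commute, ord(σ) = lcm(9, 2) = 18.

18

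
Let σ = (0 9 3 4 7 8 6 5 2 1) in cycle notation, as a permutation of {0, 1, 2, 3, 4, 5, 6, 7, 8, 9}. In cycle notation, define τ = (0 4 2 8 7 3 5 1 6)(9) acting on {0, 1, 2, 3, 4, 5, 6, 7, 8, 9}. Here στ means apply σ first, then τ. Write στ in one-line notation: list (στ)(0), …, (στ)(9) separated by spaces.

(στ)(x) = τ(σ(x)). Computing each image: τ(σ(0)) = τ(9) = 9, τ(σ(1)) = τ(0) = 4, τ(σ(2)) = τ(1) = 6, τ(σ(3)) = τ(4) = 2, τ(σ(4)) = τ(7) = 3, τ(σ(5)) = τ(2) = 8, τ(σ(6)) = τ(5) = 1, τ(σ(7)) = τ(8) = 7, τ(σ(8)) = τ(6) = 0, τ(σ(9)) = τ(3) = 5.
Hence στ = [9 4 6 2 3 8 1 7 0 5].

9 4 6 2 3 8 1 7 0 5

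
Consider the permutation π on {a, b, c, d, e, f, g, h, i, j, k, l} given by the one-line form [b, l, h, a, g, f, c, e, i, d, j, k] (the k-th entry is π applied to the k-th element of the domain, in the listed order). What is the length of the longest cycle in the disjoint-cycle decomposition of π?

Decomposing into disjoint cycles gives (a b l k j d)(c h e g); the longest has length 6.

6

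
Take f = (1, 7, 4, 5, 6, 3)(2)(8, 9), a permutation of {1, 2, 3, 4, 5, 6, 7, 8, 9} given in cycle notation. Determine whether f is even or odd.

even

The cycle lengths are 6, 2, 1.
A cycle is odd iff its length is even; f has 2 even-length cycles, so sgn(f) = (−1)^2 and f is even.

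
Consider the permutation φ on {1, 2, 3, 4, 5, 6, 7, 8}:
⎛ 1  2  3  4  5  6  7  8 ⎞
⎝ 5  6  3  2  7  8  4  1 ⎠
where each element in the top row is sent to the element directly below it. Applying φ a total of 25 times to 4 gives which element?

1

Tracing 4 → 2 → … returns to 4 after 7 steps, so 4 lies in a 7-cycle (1 5 7 4 2 6 8).
Since the cycle has length 7, φ^25 acts on it the same as φ^4 (25 mod 7 = 4).
Advancing 4 steps from 4: 4 → 2 → 6 → 8 → 1.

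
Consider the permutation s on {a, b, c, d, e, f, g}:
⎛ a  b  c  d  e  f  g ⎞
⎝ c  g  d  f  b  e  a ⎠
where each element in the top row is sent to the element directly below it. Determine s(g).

The entry below g in the array is a, so s(g) = a.

a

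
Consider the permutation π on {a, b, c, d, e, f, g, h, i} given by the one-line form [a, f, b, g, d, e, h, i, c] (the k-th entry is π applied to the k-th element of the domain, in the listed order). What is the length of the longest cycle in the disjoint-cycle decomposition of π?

8

Decomposing into disjoint cycles gives (b f e d g h i c); the longest has length 8.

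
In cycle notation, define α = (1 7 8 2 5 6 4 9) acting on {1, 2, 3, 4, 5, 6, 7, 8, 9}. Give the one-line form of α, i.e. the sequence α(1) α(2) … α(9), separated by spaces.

7 5 3 9 6 4 8 2 1

Image by image: 1→7, 2→5, 3→3, 4→9, 5→6, 6→4, 7→8, 8→2, 9→1.
So the one-line form is 7 5 3 9 6 4 8 2 1.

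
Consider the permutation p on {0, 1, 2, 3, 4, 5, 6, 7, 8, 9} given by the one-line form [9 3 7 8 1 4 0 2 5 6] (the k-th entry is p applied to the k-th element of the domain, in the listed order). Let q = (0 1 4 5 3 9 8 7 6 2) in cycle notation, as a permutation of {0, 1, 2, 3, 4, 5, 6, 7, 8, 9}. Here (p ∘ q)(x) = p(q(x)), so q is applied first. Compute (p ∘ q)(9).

First apply q: q(9) = 8, then p(8) = 5. Thus (p ∘ q)(9) = 5.

5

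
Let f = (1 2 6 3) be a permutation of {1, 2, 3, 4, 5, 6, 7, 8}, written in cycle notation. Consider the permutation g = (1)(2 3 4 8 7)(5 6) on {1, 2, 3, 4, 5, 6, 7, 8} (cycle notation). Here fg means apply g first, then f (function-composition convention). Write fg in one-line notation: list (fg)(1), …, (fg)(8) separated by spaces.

(fg)(x) = f(g(x)). Computing each image: f(g(1)) = f(1) = 2, f(g(2)) = f(3) = 1, f(g(3)) = f(4) = 4, f(g(4)) = f(8) = 8, f(g(5)) = f(6) = 3, f(g(6)) = f(5) = 5, f(g(7)) = f(2) = 6, f(g(8)) = f(7) = 7.
Hence fg = [2 1 4 8 3 5 6 7].

2 1 4 8 3 5 6 7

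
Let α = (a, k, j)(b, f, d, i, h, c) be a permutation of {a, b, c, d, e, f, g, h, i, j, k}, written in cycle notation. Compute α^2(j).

j lies in the 3-cycle (a, k, j).
Stepping 2 places around the cycle: j → a → k.

k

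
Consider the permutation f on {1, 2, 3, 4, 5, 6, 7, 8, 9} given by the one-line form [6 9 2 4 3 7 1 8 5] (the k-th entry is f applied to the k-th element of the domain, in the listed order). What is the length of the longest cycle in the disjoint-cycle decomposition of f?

4

Decomposing into disjoint cycles gives (1 6 7)(2 9 5 3); the longest has length 4.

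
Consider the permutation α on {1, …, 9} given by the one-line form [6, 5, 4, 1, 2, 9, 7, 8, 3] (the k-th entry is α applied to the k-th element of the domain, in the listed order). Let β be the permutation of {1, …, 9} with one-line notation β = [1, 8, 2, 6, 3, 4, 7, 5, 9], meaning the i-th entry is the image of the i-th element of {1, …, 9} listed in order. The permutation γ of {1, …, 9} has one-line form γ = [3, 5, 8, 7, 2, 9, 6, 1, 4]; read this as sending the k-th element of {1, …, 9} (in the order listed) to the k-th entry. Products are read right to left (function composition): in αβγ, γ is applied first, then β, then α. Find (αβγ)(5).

(αβγ)(5) = α(β(γ(5))). γ(5) = 2, then β(2) = 8, then α(8) = 8, so the result is 8.

8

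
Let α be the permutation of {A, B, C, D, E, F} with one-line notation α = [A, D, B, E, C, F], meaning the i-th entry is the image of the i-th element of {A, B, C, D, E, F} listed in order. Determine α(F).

F is element number 6 of the domain, and entry number 6 of the one-line form is F, so α(F) = F.

F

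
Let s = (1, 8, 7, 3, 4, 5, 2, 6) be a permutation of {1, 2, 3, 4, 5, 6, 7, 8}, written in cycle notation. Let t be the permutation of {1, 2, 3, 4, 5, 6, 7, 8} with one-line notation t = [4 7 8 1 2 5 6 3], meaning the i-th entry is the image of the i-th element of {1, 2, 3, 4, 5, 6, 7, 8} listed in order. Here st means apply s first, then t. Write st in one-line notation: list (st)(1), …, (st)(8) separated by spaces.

Chase each element through s then t: 1 → 8 → 3; 2 → 6 → 5; 3 → 4 → 1; 4 → 5 → 2; 5 → 2 → 7; 6 → 1 → 4; 7 → 3 → 8; 8 → 7 → 6.
Collecting the images, st = [3 5 1 2 7 4 8 6].

3 5 1 2 7 4 8 6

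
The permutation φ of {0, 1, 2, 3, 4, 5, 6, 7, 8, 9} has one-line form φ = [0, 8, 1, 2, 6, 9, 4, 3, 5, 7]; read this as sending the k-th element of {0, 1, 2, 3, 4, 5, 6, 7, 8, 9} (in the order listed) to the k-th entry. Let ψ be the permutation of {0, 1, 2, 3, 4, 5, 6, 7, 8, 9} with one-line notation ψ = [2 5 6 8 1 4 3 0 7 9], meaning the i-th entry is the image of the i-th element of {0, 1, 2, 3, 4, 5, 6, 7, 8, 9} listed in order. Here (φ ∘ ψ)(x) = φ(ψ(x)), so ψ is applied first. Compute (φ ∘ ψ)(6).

2

First apply ψ: ψ(6) = 3, then φ(3) = 2. Thus (φ ∘ ψ)(6) = 2.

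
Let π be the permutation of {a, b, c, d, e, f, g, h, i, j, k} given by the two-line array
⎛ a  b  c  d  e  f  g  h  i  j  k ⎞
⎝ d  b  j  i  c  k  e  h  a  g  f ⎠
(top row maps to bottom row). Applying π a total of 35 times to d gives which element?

Tracing d → i → … returns to d after 3 steps, so d lies in a 3-cycle (a d i).
On a 3-cycle, π^3 is the identity, so π^35 = π^2 there (35 ≡ 2 mod 3).
Advancing 2 steps from d: d → i → a.

a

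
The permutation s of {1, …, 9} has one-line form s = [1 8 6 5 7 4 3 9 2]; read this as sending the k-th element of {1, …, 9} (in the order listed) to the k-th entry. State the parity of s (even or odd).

In disjoint-cycle form the cycle lengths are 5, 3, 1.
A cycle of length ℓ contributes ℓ−1 transpositions, so s is a product of 4 + 2 = 6 transpositions — even.

even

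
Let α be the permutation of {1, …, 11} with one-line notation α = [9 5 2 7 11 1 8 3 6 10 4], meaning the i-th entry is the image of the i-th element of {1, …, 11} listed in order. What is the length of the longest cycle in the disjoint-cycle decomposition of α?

Decomposing into disjoint cycles gives (1, 9, 6)(2, 5, 11, 4, 7, 8, 3); the longest has length 7.

7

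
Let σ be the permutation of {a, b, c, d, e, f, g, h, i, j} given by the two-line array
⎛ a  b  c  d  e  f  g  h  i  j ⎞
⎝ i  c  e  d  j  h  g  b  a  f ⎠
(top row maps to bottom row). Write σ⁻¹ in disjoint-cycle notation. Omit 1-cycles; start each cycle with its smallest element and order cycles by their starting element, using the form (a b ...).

(a i)(b h f j e c)

The cycle decomposition of σ is (a i)(b c e j f h).
Reversing each cycle (and rotating so the smallest element leads) gives σ⁻¹ = (a i)(b h f j e c).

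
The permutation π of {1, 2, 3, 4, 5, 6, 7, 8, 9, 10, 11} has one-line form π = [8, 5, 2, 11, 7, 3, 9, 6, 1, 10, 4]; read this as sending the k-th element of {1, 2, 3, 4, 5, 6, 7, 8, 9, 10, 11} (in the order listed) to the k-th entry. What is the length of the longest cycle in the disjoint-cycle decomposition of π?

8

Decomposing into disjoint cycles gives (1, 8, 6, 3, 2, 5, 7, 9)(4, 11); the longest has length 8.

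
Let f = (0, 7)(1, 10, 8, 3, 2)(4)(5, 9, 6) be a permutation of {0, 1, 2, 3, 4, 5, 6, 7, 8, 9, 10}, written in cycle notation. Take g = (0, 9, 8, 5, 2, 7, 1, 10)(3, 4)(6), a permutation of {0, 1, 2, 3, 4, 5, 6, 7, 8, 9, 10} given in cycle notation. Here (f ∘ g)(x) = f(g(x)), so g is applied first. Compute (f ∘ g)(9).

g(9) = 8, then f(8) = 3; composing gives (f ∘ g)(9) = 3.

3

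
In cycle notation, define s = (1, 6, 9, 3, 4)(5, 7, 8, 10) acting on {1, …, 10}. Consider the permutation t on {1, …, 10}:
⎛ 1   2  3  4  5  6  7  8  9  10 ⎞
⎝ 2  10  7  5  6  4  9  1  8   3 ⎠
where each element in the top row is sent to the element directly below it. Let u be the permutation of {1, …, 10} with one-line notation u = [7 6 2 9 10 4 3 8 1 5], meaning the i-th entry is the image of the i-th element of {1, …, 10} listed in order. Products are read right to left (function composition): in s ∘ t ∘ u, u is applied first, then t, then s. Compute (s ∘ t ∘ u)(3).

5

(s ∘ t ∘ u)(3) = s(t(u(3))). u(3) = 2, then t(2) = 10, then s(10) = 5, so the result is 5.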